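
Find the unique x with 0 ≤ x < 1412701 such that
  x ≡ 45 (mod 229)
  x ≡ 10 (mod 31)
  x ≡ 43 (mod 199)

The moduli are pairwise coprime; N = 229·31·199 = 1412701.
N/229 = 6169; 6169 ≡ 215 (mod 229); 215·49 ≡ 1, so inverse 49.
N/31 = 45571; 45571 ≡ 1 (mod 31), inverse 1.
N/199 = 7099; 7099 ≡ 134 (mod 199); 134·150 ≡ 1, so inverse 150.
x ≡ 45·6169·49 + 10·45571·1 + 43·7099·150 = 59846905.
59846905 mod 1412701 = 513463.

513463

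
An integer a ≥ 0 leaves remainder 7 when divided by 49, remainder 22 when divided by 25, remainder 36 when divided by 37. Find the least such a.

6622

The moduli are pairwise coprime; N = 49·25·37 = 45325.
N/49 = 925; 925 ≡ 43 (mod 49); 43·8 ≡ 1, so inverse 8.
N/25 = 1813; 1813 ≡ 13 (mod 25); 13·2 ≡ 1, so inverse 2.
N/37 = 1225; 1225 ≡ 4 (mod 37); 4·28 ≡ 1, so inverse 28.
a ≡ 7·925·8 + 22·1813·2 + 36·1225·28 = 1366372.
1366372 mod 45325 = 6622.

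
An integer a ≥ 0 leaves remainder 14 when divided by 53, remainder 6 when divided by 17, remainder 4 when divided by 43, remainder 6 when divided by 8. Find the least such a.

The moduli are pairwise coprime; N = 53·17·43·8 = 309944.
N/53 = 5848; 5848 ≡ 18 (mod 53); 18·3 ≡ 1, so inverse 3.
N/17 = 18232; 18232 ≡ 8 (mod 17); 8·15 ≡ 1, so inverse 15.
N/43 = 7208; 7208 ≡ 27 (mod 43); 27·8 ≡ 1, so inverse 8.
N/8 = 38743; 38743 ≡ 7 (mod 8); 7·7 ≡ 1, so inverse 7.
a ≡ 14·5848·3 + 6·18232·15 + 4·7208·8 + 6·38743·7 = 3744358.
3744358 mod 309944 = 25030.

25030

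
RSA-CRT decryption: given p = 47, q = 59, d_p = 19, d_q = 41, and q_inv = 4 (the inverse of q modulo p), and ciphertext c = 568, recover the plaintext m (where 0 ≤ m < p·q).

714

m₁ = c^(d_p) mod p: c ≡ 4 (mod 47), and 4^19 mod 47 = 9.
m₂ = c^(d_q) mod q: c ≡ 37 (mod 59), and 37^41 mod 59 = 6.
h = q_inv·(m₁ − m₂) mod p = 4·(9 − 6) mod 47 = 12.
m = m₂ + h·q = 6 + 12·59 = 714.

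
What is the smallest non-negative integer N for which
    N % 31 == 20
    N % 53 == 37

1415

From N ≡ 20 (mod 31) write N = 20 + 31t. Substituting into N ≡ 37 (mod 53) gives 31t ≡ 17 (mod 53), and since 31⁻¹ ≡ 12 (mod 53), t ≡ 45. Hence N ≡ 20 + 31·45 = 1415 (mod 1643).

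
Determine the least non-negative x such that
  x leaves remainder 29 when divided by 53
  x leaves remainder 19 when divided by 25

294

From x ≡ 29 (mod 53) write x = 29 + 53t. Substituting into x ≡ 19 (mod 25) gives 53t ≡ 15 (mod 25), and since 3⁻¹ ≡ 17 (mod 25), t ≡ 5. Hence x ≡ 29 + 53·5 = 294 (mod 1325).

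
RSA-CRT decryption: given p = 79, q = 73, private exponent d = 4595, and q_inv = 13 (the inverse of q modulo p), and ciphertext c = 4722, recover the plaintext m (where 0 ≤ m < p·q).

4386

d_p = d mod (p−1) = 4595 mod 78 = 71; d_q = d mod (q−1) = 59.
m₁ = c^(d_p) mod p: c ≡ 61 (mod 79), and 61^71 mod 79 = 41.
m₂ = c^(d_q) mod q: c ≡ 50 (mod 73), and 50^59 mod 73 = 6.
h = q_inv·(m₁ − m₂) mod p = 13·(41 − 6) mod 79 = 60.
m = m₂ + h·q = 6 + 60·73 = 4386.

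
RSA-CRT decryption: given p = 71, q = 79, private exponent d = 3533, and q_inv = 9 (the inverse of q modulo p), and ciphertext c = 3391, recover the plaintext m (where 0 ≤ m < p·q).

d_p = d mod (p−1) = 3533 mod 70 = 33; d_q = d mod (q−1) = 23.
m₁ = c^(d_p) mod p: c ≡ 54 (mod 71), and 54^33 mod 71 = 57.
m₂ = c^(d_q) mod q: c ≡ 73 (mod 79), and 73^23 mod 79 = 44.
h = q_inv·(m₁ − m₂) mod p = 9·(57 − 44) mod 71 = 46.
m = m₂ + h·q = 44 + 46·79 = 3678.

3678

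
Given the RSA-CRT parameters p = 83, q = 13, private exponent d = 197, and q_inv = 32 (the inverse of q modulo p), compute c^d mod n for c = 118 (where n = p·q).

d_p = d mod (p−1) = 197 mod 82 = 33; d_q = d mod (q−1) = 5.
m₁ = c^(d_p) mod p: c ≡ 35 (mod 83), and 35^33 mod 83 = 45.
m₂ = c^(d_q) mod q: c ≡ 1 (mod 13), and 1^5 mod 13 = 1.
h = q_inv·(m₁ − m₂) mod p = 32·(45 − 1) mod 83 = 80.
m = m₂ + h·q = 1 + 80·13 = 1041.

1041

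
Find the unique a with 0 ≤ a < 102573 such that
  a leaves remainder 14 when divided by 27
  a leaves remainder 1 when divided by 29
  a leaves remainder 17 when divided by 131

45212

The moduli are pairwise coprime; N = 27·29·131 = 102573.
N/27 = 3799; 3799 ≡ 19 (mod 27); 19·10 ≡ 1, so inverse 10.
N/29 = 3537; 3537 ≡ 28 (mod 29); 28·28 ≡ 1, so inverse 28.
N/131 = 783; 783 ≡ 128 (mod 131); 128·87 ≡ 1, so inverse 87.
a ≡ 14·3799·10 + 1·3537·28 + 17·783·87 = 1788953.
1788953 mod 102573 = 45212.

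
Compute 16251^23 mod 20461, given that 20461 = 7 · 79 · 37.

Mod 7: 16251 ≡ 4; by Fermat, exponent reduces to 23 mod 6 = 5; 4^5 ≡ 2 (mod 7).
Mod 79: 16251 ≡ 56; 56^23 ≡ 24 (mod 79).
Mod 37: 16251 ≡ 8; 8^23 ≡ 14 (mod 37).
Combine by CRT: x ≡ 2 (mod 7), x ≡ 24 (mod 79), x ≡ 14 (mod 37) ⇒ x ≡ 17404 (mod 20461).

17404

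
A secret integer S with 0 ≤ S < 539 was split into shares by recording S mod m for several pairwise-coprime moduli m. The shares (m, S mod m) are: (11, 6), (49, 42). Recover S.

From S ≡ 6 (mod 11) write S = 6 + 11t. Substituting into S ≡ 42 (mod 49) gives 11t ≡ 36 (mod 49), and since 11⁻¹ ≡ 9 (mod 49), t ≡ 30. Hence S ≡ 6 + 11·30 = 336 (mod 539).

336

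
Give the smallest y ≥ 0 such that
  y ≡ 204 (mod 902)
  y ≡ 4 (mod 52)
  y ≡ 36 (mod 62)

gcd(902, 52) = 2 and 2 | (4 − 204), so the pair is consistent; merging gives y ≡ 11028 (mod 23452), where 23452 = lcm(902, 52).
gcd(23452, 62) = 2 and 2 | (36 − 11028), so the pair is consistent; merging gives y ≡ 620780 (mod 727012), where 727012 = lcm(23452, 62).
The solution is unique modulo lcm(902, 52, 62) = 727012.

620780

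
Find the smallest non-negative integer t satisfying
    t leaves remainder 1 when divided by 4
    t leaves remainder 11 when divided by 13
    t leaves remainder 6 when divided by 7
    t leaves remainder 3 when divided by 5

The moduli are pairwise coprime; N = 4·13·7·5 = 1820.
N/4 = 455; 455 ≡ 3 (mod 4); 3·3 ≡ 1, so inverse 3.
N/13 = 140; 140 ≡ 10 (mod 13); 10·4 ≡ 1, so inverse 4.
N/7 = 260; 260 ≡ 1 (mod 7), inverse 1.
N/5 = 364; 364 ≡ 4 (mod 5); 4·4 ≡ 1, so inverse 4.
t ≡ 1·455·3 + 11·140·4 + 6·260·1 + 3·364·4 = 13453.
13453 mod 1820 = 713.

713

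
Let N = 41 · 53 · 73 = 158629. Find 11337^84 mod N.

Mod 41: 11337 ≡ 21; by Fermat, exponent reduces to 84 mod 40 = 4; 21^4 ≡ 18 (mod 41).
Mod 53: 11337 ≡ 48; by Fermat, exponent reduces to 84 mod 52 = 32; 48^32 ≡ 10 (mod 53).
Mod 73: 11337 ≡ 22; by Fermat, exponent reduces to 84 mod 72 = 12; 22^12 ≡ 72 (mod 73).
Combine by CRT: x ≡ 18 (mod 41), x ≡ 10 (mod 53), x ≡ 72 (mod 73) ⇒ x ≡ 99279 (mod 158629).

99279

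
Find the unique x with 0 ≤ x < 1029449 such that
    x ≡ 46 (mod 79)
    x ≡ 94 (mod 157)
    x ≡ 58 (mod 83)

From x ≡ 46 (mod 79) write x = 46 + 79t. Substituting into x ≡ 94 (mod 157) gives 79t ≡ 48 (mod 157), and since 79⁻¹ ≡ 2 (mod 157), t ≡ 96. Hence x ≡ 46 + 79·96 = 7630 (mod 12403).
From x ≡ 7630 (mod 12403) write x = 7630 + 12403t. Substituting into x ≡ 58 (mod 83) gives 12403t ≡ 64 (mod 83), and since 36⁻¹ ≡ 30 (mod 83), t ≡ 11. Hence x ≡ 7630 + 12403·11 = 144063 (mod 1029449).

144063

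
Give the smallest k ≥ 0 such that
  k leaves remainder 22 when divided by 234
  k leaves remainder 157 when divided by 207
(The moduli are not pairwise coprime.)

Combine the congruences pairwise.
gcd(234, 207) = 9 and 9 | (157 − 22), so the pair is consistent; merging gives k ≡ 1192 (mod 5382), where 5382 = lcm(234, 207).
The solution is unique modulo lcm(234, 207) = 5382.

1192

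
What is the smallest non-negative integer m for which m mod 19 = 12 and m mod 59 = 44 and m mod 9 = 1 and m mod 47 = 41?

The moduli are pairwise coprime; N = 19·59·9·47 = 474183.
N/19 = 24957; 24957 ≡ 10 (mod 19); 10·2 ≡ 1, so inverse 2.
N/59 = 8037; 8037 ≡ 13 (mod 59); 13·50 ≡ 1, so inverse 50.
N/9 = 52687; 52687 ≡ 1 (mod 9), inverse 1.
N/47 = 10089; 10089 ≡ 31 (mod 47); 31·44 ≡ 1, so inverse 44.
m ≡ 12·24957·2 + 44·8037·50 + 1·52687·1 + 41·10089·44 = 36533611.
36533611 mod 474183 = 21520.

21520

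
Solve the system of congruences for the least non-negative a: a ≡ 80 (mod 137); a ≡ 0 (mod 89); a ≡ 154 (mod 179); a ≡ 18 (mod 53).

The moduli are pairwise coprime; N = 137·89·179·53 = 115674991.
N/137 = 844343; 844343 ≡ 12 (mod 137); 12·80 ≡ 1, so inverse 80.
N/89 = 1299719; 1299719 ≡ 52 (mod 89); 52·12 ≡ 1, so inverse 12.
N/179 = 646229; 646229 ≡ 39 (mod 179); 39·101 ≡ 1, so inverse 101.
N/53 = 2182547; 2182547 ≡ 7 (mod 53); 7·38 ≡ 1, so inverse 38.
a ≡ 80·844343·80 + 0·1299719·12 + 154·646229·101 + 18·2182547·38 = 16948103214.
16948103214 mod 115674991 = 59554528.

59554528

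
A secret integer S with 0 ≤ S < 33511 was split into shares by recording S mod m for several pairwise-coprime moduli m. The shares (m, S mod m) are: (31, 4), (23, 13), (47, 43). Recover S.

5119

The moduli are pairwise coprime; N = 31·23·47 = 33511.
N/31 = 1081; 1081 ≡ 27 (mod 31); 27·23 ≡ 1, so inverse 23.
N/23 = 1457; 1457 ≡ 8 (mod 23); 8·3 ≡ 1, so inverse 3.
N/47 = 713; 713 ≡ 8 (mod 47); 8·6 ≡ 1, so inverse 6.
S ≡ 4·1081·23 + 13·1457·3 + 43·713·6 = 340229.
340229 mod 33511 = 5119.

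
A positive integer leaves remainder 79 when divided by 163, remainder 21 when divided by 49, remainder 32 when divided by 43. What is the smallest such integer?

268051

Combine the congruences pairwise.
From a ≡ 79 (mod 163) write a = 79 + 163t. Substituting into a ≡ 21 (mod 49) gives 163t ≡ 40 (mod 49), and since 16⁻¹ ≡ 46 (mod 49), t ≡ 27. Hence a ≡ 79 + 163·27 = 4480 (mod 7987).
From a ≡ 4480 (mod 7987) write a = 4480 + 7987t. Substituting into a ≡ 32 (mod 43) gives 7987t ≡ 24 (mod 43), and since 32⁻¹ ≡ 39 (mod 43), t ≡ 33. Hence a ≡ 4480 + 7987·33 = 268051 (mod 343441).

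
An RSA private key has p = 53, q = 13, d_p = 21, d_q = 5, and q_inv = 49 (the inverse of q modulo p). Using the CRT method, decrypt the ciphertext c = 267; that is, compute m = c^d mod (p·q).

m₁ = c^(d_p) mod p: c ≡ 2 (mod 53), and 2^21 mod 53 = 48.
m₂ = c^(d_q) mod q: c ≡ 7 (mod 13), and 7^5 mod 13 = 11.
h = q_inv·(m₁ − m₂) mod p = 49·(48 − 11) mod 53 = 11.
m = m₂ + h·q = 11 + 11·13 = 154.

154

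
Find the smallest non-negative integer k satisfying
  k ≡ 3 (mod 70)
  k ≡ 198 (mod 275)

Combine the congruences pairwise.
gcd(70, 275) = 5 and 5 | (198 − 3), so the pair is consistent; merging gives k ≡ 3223 (mod 3850), where 3850 = lcm(70, 275).
The solution is unique modulo lcm(70, 275) = 3850.

3223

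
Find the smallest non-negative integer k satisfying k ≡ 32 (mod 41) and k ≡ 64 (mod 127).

4255

From k ≡ 32 (mod 41) write k = 32 + 41t. Substituting into k ≡ 64 (mod 127) gives 41t ≡ 32 (mod 127), and since 41⁻¹ ≡ 31 (mod 127), t ≡ 103. Hence k ≡ 32 + 41·103 = 4255 (mod 5207).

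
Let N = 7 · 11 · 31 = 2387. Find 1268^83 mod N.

764

Mod 7: 1268 ≡ 1; by Fermat, exponent reduces to 83 mod 6 = 5; 1^5 ≡ 1 (mod 7).
Mod 11: 1268 ≡ 3; by Fermat, exponent reduces to 83 mod 10 = 3; 3^3 ≡ 5 (mod 11).
Mod 31: 1268 ≡ 28; by Fermat, exponent reduces to 83 mod 30 = 23; 28^23 ≡ 20 (mod 31).
Combine by CRT: x ≡ 1 (mod 7), x ≡ 5 (mod 11), x ≡ 20 (mod 31) ⇒ x ≡ 764 (mod 2387).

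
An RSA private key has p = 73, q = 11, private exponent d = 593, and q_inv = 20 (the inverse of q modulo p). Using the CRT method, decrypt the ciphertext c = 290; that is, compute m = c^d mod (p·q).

328

d_p = d mod (p−1) = 593 mod 72 = 17; d_q = d mod (q−1) = 3.
m₁ = c^(d_p) mod p: c ≡ 71 (mod 73), and 71^17 mod 73 = 36.
m₂ = c^(d_q) mod q: c ≡ 4 (mod 11), and 4^3 mod 11 = 9.
h = q_inv·(m₁ − m₂) mod p = 20·(36 − 9) mod 73 = 29.
m = m₂ + h·q = 9 + 29·11 = 328.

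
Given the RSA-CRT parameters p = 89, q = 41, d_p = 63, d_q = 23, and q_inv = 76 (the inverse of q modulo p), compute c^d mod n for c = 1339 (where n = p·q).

m₁ = c^(d_p) mod p: c ≡ 4 (mod 89), and 4^63 mod 89 = 32.
m₂ = c^(d_q) mod q: c ≡ 27 (mod 41), and 27^23 mod 41 = 38.
h = q_inv·(m₁ − m₂) mod p = 76·(32 − 38) mod 89 = 78.
m = m₂ + h·q = 38 + 78·41 = 3236.

3236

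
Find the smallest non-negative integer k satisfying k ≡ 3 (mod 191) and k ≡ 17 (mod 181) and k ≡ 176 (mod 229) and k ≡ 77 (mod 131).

429496546

From k ≡ 3 (mod 191) write k = 3 + 191t. Substituting into k ≡ 17 (mod 181) gives 191t ≡ 14 (mod 181), and since 10⁻¹ ≡ 163 (mod 181), t ≡ 110. Hence k ≡ 3 + 191·110 = 21013 (mod 34571).
From k ≡ 21013 (mod 34571) write k = 21013 + 34571t. Substituting into k ≡ 176 (mod 229) gives 34571t ≡ 2 (mod 229), and since 221⁻¹ ≡ 143 (mod 229), t ≡ 57. Hence k ≡ 21013 + 34571·57 = 1991560 (mod 7916759).
From k ≡ 1991560 (mod 7916759) write k = 1991560 + 7916759t. Substituting into k ≡ 77 (mod 131) gives 7916759t ≡ 110 (mod 131), and since 36⁻¹ ≡ 91 (mod 131), t ≡ 54. Hence k ≡ 1991560 + 7916759·54 = 429496546 (mod 1037095429).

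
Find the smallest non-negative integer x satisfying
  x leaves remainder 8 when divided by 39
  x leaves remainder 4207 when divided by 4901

14009

gcd(39, 4901) = 13 and 13 | (4207 − 8), so the pair is consistent; merging gives x ≡ 14009 (mod 14703), where 14703 = lcm(39, 4901).
The solution is unique modulo lcm(39, 4901) = 14703.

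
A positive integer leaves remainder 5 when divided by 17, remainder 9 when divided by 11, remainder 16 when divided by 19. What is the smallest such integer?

From x ≡ 5 (mod 17) write x = 5 + 17t. Substituting into x ≡ 9 (mod 11) gives 17t ≡ 4 (mod 11), and since 6⁻¹ ≡ 2 (mod 11), t ≡ 8. Hence x ≡ 5 + 17·8 = 141 (mod 187).
From x ≡ 141 (mod 187) write x = 141 + 187t. Substituting into x ≡ 16 (mod 19) gives 187t ≡ 8 (mod 19), and since 16⁻¹ ≡ 6 (mod 19), t ≡ 10. Hence x ≡ 141 + 187·10 = 2011 (mod 3553).

2011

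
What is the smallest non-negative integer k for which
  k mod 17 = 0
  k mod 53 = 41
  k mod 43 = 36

The moduli are pairwise coprime; N = 17·53·43 = 38743.
N/17 = 2279; 2279 ≡ 1 (mod 17), inverse 1.
N/53 = 731; 731 ≡ 42 (mod 53); 42·24 ≡ 1, so inverse 24.
N/43 = 901; 901 ≡ 41 (mod 43); 41·21 ≡ 1, so inverse 21.
k ≡ 0·2279·1 + 41·731·24 + 36·901·21 = 1400460.
1400460 mod 38743 = 5712.

5712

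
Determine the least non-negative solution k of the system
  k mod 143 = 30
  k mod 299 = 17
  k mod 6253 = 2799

Combine the congruences pairwise.
gcd(143, 299) = 13 and 13 | (17 − 30), so the pair is consistent; merging gives k ≡ 316 (mod 3289), where 3289 = lcm(143, 299).
gcd(3289, 6253) = 13 and 13 | (2799 − 316), so the pair is consistent; merging gives k ≡ 240413 (mod 1582009), where 1582009 = lcm(3289, 6253).
The solution is unique modulo lcm(143, 299, 6253) = 1582009.

240413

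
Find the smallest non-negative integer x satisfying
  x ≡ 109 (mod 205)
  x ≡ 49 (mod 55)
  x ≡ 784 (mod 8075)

Combine the congruences pairwise.
gcd(205, 55) = 5 and 5 | (49 − 109), so the pair is consistent; merging gives x ≡ 929 (mod 2255), where 2255 = lcm(205, 55).
gcd(2255, 8075) = 5 and 5 | (784 − 929), so the pair is consistent; merging gives x ≡ 905184 (mod 3641825), where 3641825 = lcm(2255, 8075).
The solution is unique modulo lcm(205, 55, 8075) = 3641825.

905184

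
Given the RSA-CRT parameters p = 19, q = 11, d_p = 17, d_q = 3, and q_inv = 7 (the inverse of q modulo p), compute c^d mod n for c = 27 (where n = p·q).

m₁ = c^(d_p) mod p: c ≡ 8 (mod 19), and 8^17 mod 19 = 12.
m₂ = c^(d_q) mod q: c ≡ 5 (mod 11), and 5^3 mod 11 = 4.
h = q_inv·(m₁ − m₂) mod p = 7·(12 − 4) mod 19 = 18.
m = m₂ + h·q = 4 + 18·11 = 202.

202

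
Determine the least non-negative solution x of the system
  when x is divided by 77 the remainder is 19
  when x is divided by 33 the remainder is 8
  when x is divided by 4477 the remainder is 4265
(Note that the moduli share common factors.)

Combine the congruences pairwise.
gcd(77, 33) = 11 and 11 | (8 − 19), so the pair is consistent; merging gives x ≡ 173 (mod 231), where 231 = lcm(77, 33).
gcd(231, 4477) = 11 and 11 | (4265 − 173), so the pair is consistent; merging gives x ≡ 31127 (mod 94017), where 94017 = lcm(231, 4477).
The solution is unique modulo lcm(77, 33, 4477) = 94017.

31127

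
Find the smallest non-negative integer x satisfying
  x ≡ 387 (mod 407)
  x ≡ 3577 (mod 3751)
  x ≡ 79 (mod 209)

Combine the congruences pairwise.
gcd(407, 3751) = 11 and 11 | (3577 − 387), so the pair is consistent; merging gives x ≡ 41087 (mod 138787), where 138787 = lcm(407, 3751).
gcd(138787, 209) = 11 and 11 | (79 − 41087), so the pair is consistent; merging gives x ≡ 2122892 (mod 2636953), where 2636953 = lcm(138787, 209).
The solution is unique modulo lcm(407, 3751, 209) = 2636953.

2122892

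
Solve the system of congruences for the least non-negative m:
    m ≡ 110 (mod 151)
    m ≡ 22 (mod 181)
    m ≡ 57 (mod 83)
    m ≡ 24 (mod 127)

234229045

From m ≡ 110 (mod 151) write m = 110 + 151t. Substituting into m ≡ 22 (mod 181) gives 151t ≡ 93 (mod 181), and since 151⁻¹ ≡ 6 (mod 181), t ≡ 15. Hence m ≡ 110 + 151·15 = 2375 (mod 27331).
From m ≡ 2375 (mod 27331) write m = 2375 + 27331t. Substituting into m ≡ 57 (mod 83) gives 27331t ≡ 6 (mod 83), and since 24⁻¹ ≡ 45 (mod 83), t ≡ 21. Hence m ≡ 2375 + 27331·21 = 576326 (mod 2268473).
From m ≡ 576326 (mod 2268473) write m = 576326 + 2268473t. Substituting into m ≡ 24 (mod 127) gives 2268473t ≡ 24 (mod 127), and since 126⁻¹ ≡ 126 (mod 127), t ≡ 103. Hence m ≡ 576326 + 2268473·103 = 234229045 (mod 288096071).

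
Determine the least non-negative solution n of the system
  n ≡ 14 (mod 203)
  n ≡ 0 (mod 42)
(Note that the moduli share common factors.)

420

gcd(203, 42) = 7 and 7 | (0 − 14), so the pair is consistent; merging gives n ≡ 420 (mod 1218), where 1218 = lcm(203, 42).
The solution is unique modulo lcm(203, 42) = 1218.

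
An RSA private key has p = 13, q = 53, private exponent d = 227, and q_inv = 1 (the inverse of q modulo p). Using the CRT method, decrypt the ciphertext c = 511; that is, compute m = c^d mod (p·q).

426

d_p = d mod (p−1) = 227 mod 12 = 11; d_q = d mod (q−1) = 19.
m₁ = c^(d_p) mod p: c ≡ 4 (mod 13), and 4^11 mod 13 = 10.
m₂ = c^(d_q) mod q: c ≡ 34 (mod 53), and 34^19 mod 53 = 2.
h = q_inv·(m₁ − m₂) mod p = 1·(10 − 2) mod 13 = 8.
m = m₂ + h·q = 2 + 8·53 = 426.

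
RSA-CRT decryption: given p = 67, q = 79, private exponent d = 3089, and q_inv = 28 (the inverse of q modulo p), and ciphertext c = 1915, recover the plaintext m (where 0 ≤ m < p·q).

1710

d_p = d mod (p−1) = 3089 mod 66 = 53; d_q = d mod (q−1) = 47.
m₁ = c^(d_p) mod p: c ≡ 39 (mod 67), and 39^53 mod 67 = 35.
m₂ = c^(d_q) mod q: c ≡ 19 (mod 79), and 19^47 mod 79 = 51.
h = q_inv·(m₁ − m₂) mod p = 28·(35 − 51) mod 67 = 21.
m = m₂ + h·q = 51 + 21·79 = 1710.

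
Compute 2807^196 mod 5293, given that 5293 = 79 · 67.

Mod 79: 2807 ≡ 42; by Fermat, exponent reduces to 196 mod 78 = 40; 42^40 ≡ 42 (mod 79).
Mod 67: 2807 ≡ 60; by Fermat, exponent reduces to 196 mod 66 = 64; 60^64 ≡ 26 (mod 67).
Combine by CRT: x ≡ 42 (mod 79), x ≡ 26 (mod 67) ⇒ x ≡ 1701 (mod 5293).

1701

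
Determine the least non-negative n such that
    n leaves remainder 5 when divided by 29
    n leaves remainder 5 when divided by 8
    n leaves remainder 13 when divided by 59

From n ≡ 5 (mod 29) write n = 5 + 29t. Substituting into n ≡ 5 (mod 8) gives 29t ≡ 0 (mod 8), and since 5⁻¹ ≡ 5 (mod 8), t ≡ 0. Hence n ≡ 5 + 29·0 = 5 (mod 232).
From n ≡ 5 (mod 232) write n = 5 + 232t. Substituting into n ≡ 13 (mod 59) gives 232t ≡ 8 (mod 59), and since 55⁻¹ ≡ 44 (mod 59), t ≡ 57. Hence n ≡ 5 + 232·57 = 13229 (mod 13688).

13229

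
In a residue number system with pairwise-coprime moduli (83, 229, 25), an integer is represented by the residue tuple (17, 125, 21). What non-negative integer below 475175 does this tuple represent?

The moduli are pairwise coprime; N = 83·229·25 = 475175.
N/83 = 5725; 5725 ≡ 81 (mod 83); 81·41 ≡ 1, so inverse 41.
N/229 = 2075; 2075 ≡ 14 (mod 229); 14·180 ≡ 1, so inverse 180.
N/25 = 19007; 19007 ≡ 7 (mod 25); 7·18 ≡ 1, so inverse 18.
x ≡ 17·5725·41 + 125·2075·180 + 21·19007·18 = 57862471.
57862471 mod 475175 = 366296.

366296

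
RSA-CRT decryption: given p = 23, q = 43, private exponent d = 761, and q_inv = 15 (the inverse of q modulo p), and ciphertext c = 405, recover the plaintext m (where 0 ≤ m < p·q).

d_p = d mod (p−1) = 761 mod 22 = 13; d_q = d mod (q−1) = 5.
m₁ = c^(d_p) mod p: c ≡ 14 (mod 23), and 14^13 mod 23 = 11.
m₂ = c^(d_q) mod q: c ≡ 18 (mod 43), and 18^5 mod 43 = 19.
h = q_inv·(m₁ − m₂) mod p = 15·(11 − 19) mod 23 = 18.
m = m₂ + h·q = 19 + 18·43 = 793.

793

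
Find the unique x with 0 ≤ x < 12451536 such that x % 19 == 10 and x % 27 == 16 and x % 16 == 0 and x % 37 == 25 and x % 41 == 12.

From x ≡ 10 (mod 19) write x = 10 + 19t. Substituting into x ≡ 16 (mod 27) gives 19t ≡ 6 (mod 27), and since 19⁻¹ ≡ 10 (mod 27), t ≡ 6. Hence x ≡ 10 + 19·6 = 124 (mod 513).
From x ≡ 124 (mod 513) write x = 124 + 513t. Substituting into x ≡ 0 (mod 16) gives 513t ≡ 4 (mod 16), and since 1⁻¹ ≡ 1 (mod 16), t ≡ 4. Hence x ≡ 124 + 513·4 = 2176 (mod 8208).
From x ≡ 2176 (mod 8208) write x = 2176 + 8208t. Substituting into x ≡ 25 (mod 37) gives 8208t ≡ 32 (mod 37), and since 31⁻¹ ≡ 6 (mod 37), t ≡ 7. Hence x ≡ 2176 + 8208·7 = 59632 (mod 303696).
From x ≡ 59632 (mod 303696) write x = 59632 + 303696t. Substituting into x ≡ 12 (mod 41) gives 303696t ≡ 35 (mod 41), and since 9⁻¹ ≡ 32 (mod 41), t ≡ 13. Hence x ≡ 59632 + 303696·13 = 4007680 (mod 12451536).

4007680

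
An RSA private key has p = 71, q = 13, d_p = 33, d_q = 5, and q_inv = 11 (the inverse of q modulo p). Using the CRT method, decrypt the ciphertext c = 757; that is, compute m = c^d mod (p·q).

m₁ = c^(d_p) mod p: c ≡ 47 (mod 71), and 47^33 mod 71 = 62.
m₂ = c^(d_q) mod q: c ≡ 3 (mod 13), and 3^5 mod 13 = 9.
h = q_inv·(m₁ − m₂) mod p = 11·(62 − 9) mod 71 = 15.
m = m₂ + h·q = 9 + 15·13 = 204.

204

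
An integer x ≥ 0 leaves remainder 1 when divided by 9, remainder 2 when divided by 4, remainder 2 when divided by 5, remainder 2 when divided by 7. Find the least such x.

982

The moduli are pairwise coprime; N = 9·4·5·7 = 1260.
N/9 = 140; 140 ≡ 5 (mod 9); 5·2 ≡ 1, so inverse 2.
N/4 = 315; 315 ≡ 3 (mod 4); 3·3 ≡ 1, so inverse 3.
N/5 = 252; 252 ≡ 2 (mod 5); 2·3 ≡ 1, so inverse 3.
N/7 = 180; 180 ≡ 5 (mod 7); 5·3 ≡ 1, so inverse 3.
x ≡ 1·140·2 + 2·315·3 + 2·252·3 + 2·180·3 = 4762.
4762 mod 1260 = 982.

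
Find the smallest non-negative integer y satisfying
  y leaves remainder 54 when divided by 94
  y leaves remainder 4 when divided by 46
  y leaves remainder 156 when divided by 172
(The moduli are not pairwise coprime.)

36620

gcd(94, 46) = 2 and 2 | (4 − 54), so the pair is consistent; merging gives y ≡ 2028 (mod 2162), where 2162 = lcm(94, 46).
gcd(2162, 172) = 2 and 2 | (156 − 2028), so the pair is consistent; merging gives y ≡ 36620 (mod 185932), where 185932 = lcm(2162, 172).
The solution is unique modulo lcm(94, 46, 172) = 185932.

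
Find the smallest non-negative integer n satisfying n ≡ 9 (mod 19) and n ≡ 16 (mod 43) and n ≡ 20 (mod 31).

10250

The moduli are pairwise coprime; M = 19·43·31 = 25327.
M/19 = 1333; 1333 ≡ 3 (mod 19); 3·13 ≡ 1, so inverse 13.
M/43 = 589; 589 ≡ 30 (mod 43); 30·33 ≡ 1, so inverse 33.
M/31 = 817; 817 ≡ 11 (mod 31); 11·17 ≡ 1, so inverse 17.
n ≡ 9·1333·13 + 16·589·33 + 20·817·17 = 744733.
744733 mod 25327 = 10250.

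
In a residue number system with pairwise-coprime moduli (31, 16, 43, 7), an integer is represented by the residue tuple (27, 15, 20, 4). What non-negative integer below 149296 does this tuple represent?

The moduli are pairwise coprime; N = 31·16·43·7 = 149296.
N/31 = 4816; 4816 ≡ 11 (mod 31); 11·17 ≡ 1, so inverse 17.
N/16 = 9331; 9331 ≡ 3 (mod 16); 3·11 ≡ 1, so inverse 11.
N/43 = 3472; 3472 ≡ 32 (mod 43); 32·39 ≡ 1, so inverse 39.
N/7 = 21328; 21328 ≡ 6 (mod 7); 6·6 ≡ 1, so inverse 6.
x ≡ 27·4816·17 + 15·9331·11 + 20·3472·39 + 4·21328·6 = 6970191.
6970191 mod 149296 = 102575.

102575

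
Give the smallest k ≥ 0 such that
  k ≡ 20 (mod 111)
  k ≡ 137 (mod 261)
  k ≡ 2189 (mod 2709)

gcd(111, 261) = 3 and 3 | (137 − 20), so the pair is consistent; merging gives k ≡ 9011 (mod 9657), where 9657 = lcm(111, 261).
gcd(9657, 2709) = 9 and 9 | (2189 − 9011), so the pair is consistent; merging gives k ≡ 2838512 (mod 2906757), where 2906757 = lcm(9657, 2709).
The solution is unique modulo lcm(111, 261, 2709) = 2906757.

2838512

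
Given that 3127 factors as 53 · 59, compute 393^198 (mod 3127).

Mod 53: 393 ≡ 22; by Fermat, exponent reduces to 198 mod 52 = 42; 22^42 ≡ 9 (mod 53).
Mod 59: 393 ≡ 39; by Fermat, exponent reduces to 198 mod 58 = 24; 39^24 ≡ 7 (mod 59).
Combine by CRT: x ≡ 9 (mod 53), x ≡ 7 (mod 59) ⇒ x ≡ 1069 (mod 3127).

1069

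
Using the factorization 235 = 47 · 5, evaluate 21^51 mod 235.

Mod 47: 21 ≡ 21; by Fermat, exponent reduces to 51 mod 46 = 5; 21^5 ≡ 36 (mod 47).
Mod 5: 21 ≡ 1; by Fermat, exponent reduces to 51 mod 4 = 3; 1^3 ≡ 1 (mod 5).
Combine by CRT: x ≡ 36 (mod 47), x ≡ 1 (mod 5) ⇒ x ≡ 36 (mod 235).

36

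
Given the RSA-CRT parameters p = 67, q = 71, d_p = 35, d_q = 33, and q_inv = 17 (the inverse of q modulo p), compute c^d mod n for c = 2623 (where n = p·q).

m₁ = c^(d_p) mod p: c ≡ 10 (mod 67), and 10^35 mod 67 = 33.
m₂ = c^(d_q) mod q: c ≡ 67 (mod 71), and 67^33 mod 71 = 31.
h = q_inv·(m₁ − m₂) mod p = 17·(33 − 31) mod 67 = 34.
m = m₂ + h·q = 31 + 34·71 = 2445.

2445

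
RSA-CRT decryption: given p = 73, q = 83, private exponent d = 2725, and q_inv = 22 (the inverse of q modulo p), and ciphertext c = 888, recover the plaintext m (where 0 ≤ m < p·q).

d_p = d mod (p−1) = 2725 mod 72 = 61; d_q = d mod (q−1) = 19.
m₁ = c^(d_p) mod p: c ≡ 12 (mod 73), and 12^61 mod 73 = 23.
m₂ = c^(d_q) mod q: c ≡ 58 (mod 83), and 58^19 mod 83 = 2.
h = q_inv·(m₁ − m₂) mod p = 22·(23 − 2) mod 73 = 24.
m = m₂ + h·q = 2 + 24·83 = 1994.

1994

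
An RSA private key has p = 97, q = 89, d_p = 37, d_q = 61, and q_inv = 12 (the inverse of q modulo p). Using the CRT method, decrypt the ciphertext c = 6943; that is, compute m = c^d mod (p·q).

4184

m₁ = c^(d_p) mod p: c ≡ 56 (mod 97), and 56^37 mod 97 = 13.
m₂ = c^(d_q) mod q: c ≡ 1 (mod 89), and 1^61 mod 89 = 1.
h = q_inv·(m₁ − m₂) mod p = 12·(13 − 1) mod 97 = 47.
m = m₂ + h·q = 1 + 47·89 = 4184.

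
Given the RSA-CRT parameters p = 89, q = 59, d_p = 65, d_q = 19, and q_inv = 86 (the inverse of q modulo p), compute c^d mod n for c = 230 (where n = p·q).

m₁ = c^(d_p) mod p: c ≡ 52 (mod 89), and 52^65 mod 89 = 52.
m₂ = c^(d_q) mod q: c ≡ 53 (mod 59), and 53^19 mod 59 = 25.
h = q_inv·(m₁ − m₂) mod p = 86·(52 − 25) mod 89 = 8.
m = m₂ + h·q = 25 + 8·59 = 497.

497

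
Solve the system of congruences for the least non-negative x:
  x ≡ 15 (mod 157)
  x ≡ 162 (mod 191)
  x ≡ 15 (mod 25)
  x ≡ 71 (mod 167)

104660140

The moduli are pairwise coprime; N = 157·191·25·167 = 125195725.
N/157 = 797425; 797425 ≡ 22 (mod 157); 22·50 ≡ 1, so inverse 50.
N/191 = 655475; 655475 ≡ 154 (mod 191); 154·160 ≡ 1, so inverse 160.
N/25 = 5007829; 5007829 ≡ 4 (mod 25); 4·19 ≡ 1, so inverse 19.
N/167 = 749675; 749675 ≡ 12 (mod 167); 12·14 ≡ 1, so inverse 14.
x ≡ 15·797425·50 + 162·655475·160 + 15·5007829·19 + 71·749675·14 = 19760388965.
19760388965 mod 125195725 = 104660140.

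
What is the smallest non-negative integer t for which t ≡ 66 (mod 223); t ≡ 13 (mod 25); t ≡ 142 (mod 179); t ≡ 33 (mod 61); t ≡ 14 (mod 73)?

The moduli are pairwise coprime; N = 223·25·179·61·73 = 4443760025.
N/223 = 19927175; 19927175 ≡ 118 (mod 223); 118·206 ≡ 1, so inverse 206.
N/25 = 177750401; 177750401 ≡ 1 (mod 25), inverse 1.
N/179 = 24825475; 24825475 ≡ 144 (mod 179); 144·46 ≡ 1, so inverse 46.
N/61 = 72848525; 72848525 ≡ 7 (mod 61); 7·35 ≡ 1, so inverse 35.
N/73 = 60873425; 60873425 ≡ 39 (mod 73); 39·15 ≡ 1, so inverse 15.
t ≡ 66·19927175·206 + 13·177750401·1 + 142·24825475·46 + 33·72848525·35 + 14·60873425·15 = 532324094838.
532324094838 mod 4443760025 = 3516651863.

3516651863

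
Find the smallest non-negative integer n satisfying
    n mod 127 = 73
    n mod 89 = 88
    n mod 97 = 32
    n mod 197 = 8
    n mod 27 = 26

2322165482

The moduli are pairwise coprime; M = 127·89·97·197·27 = 5831703729.
M/127 = 45918927; 45918927 ≡ 45 (mod 127); 45·48 ≡ 1, so inverse 48.
M/89 = 65524761; 65524761 ≡ 24 (mod 89); 24·26 ≡ 1, so inverse 26.
M/97 = 60120657; 60120657 ≡ 57 (mod 97); 57·80 ≡ 1, so inverse 80.
M/197 = 29602557; 29602557 ≡ 155 (mod 197); 155·136 ≡ 1, so inverse 136.
M/27 = 215989027; 215989027 ≡ 16 (mod 27); 16·22 ≡ 1, so inverse 22.
n ≡ 73·45918927·48 + 88·65524761·26 + 32·60120657·80 + 8·29602557·136 + 26·215989027·22 = 620482760756.
620482760756 mod 5831703729 = 2322165482.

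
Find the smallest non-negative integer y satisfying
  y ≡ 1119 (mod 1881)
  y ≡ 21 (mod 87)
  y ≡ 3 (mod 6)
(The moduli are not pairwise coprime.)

gcd(1881, 87) = 3 and 3 | (21 − 1119), so the pair is consistent; merging gives y ≡ 53787 (mod 54549), where 54549 = lcm(1881, 87).
gcd(54549, 6) = 3 and 3 | (3 − 53787), so the pair is consistent; merging gives y ≡ 53787 (mod 109098), where 109098 = lcm(54549, 6).
The solution is unique modulo lcm(1881, 87, 6) = 109098.

53787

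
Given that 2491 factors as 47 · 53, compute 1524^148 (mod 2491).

Mod 47: 1524 ≡ 20; by Fermat, exponent reduces to 148 mod 46 = 10; 20^10 ≡ 25 (mod 47).
Mod 53: 1524 ≡ 40; by Fermat, exponent reduces to 148 mod 52 = 44; 40^44 ≡ 28 (mod 53).
Combine by CRT: x ≡ 25 (mod 47), x ≡ 28 (mod 53) ⇒ x ≡ 1247 (mod 2491).

1247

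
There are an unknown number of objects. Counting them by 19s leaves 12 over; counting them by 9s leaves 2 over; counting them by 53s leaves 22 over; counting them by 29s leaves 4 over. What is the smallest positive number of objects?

The moduli are pairwise coprime; M = 19·9·53·29 = 262827.
M/19 = 13833; 13833 ≡ 1 (mod 19), inverse 1.
M/9 = 29203; 29203 ≡ 7 (mod 9); 7·4 ≡ 1, so inverse 4.
M/53 = 4959; 4959 ≡ 30 (mod 53); 30·23 ≡ 1, so inverse 23.
M/29 = 9063; 9063 ≡ 15 (mod 29); 15·2 ≡ 1, so inverse 2.
N ≡ 12·13833·1 + 2·29203·4 + 22·4959·23 + 4·9063·2 = 2981378.
2981378 mod 262827 = 90281.

90281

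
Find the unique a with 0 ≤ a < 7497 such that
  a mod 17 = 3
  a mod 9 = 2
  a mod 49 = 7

The moduli are pairwise coprime; N = 17·9·49 = 7497.
N/17 = 441; 441 ≡ 16 (mod 17); 16·16 ≡ 1, so inverse 16.
N/9 = 833; 833 ≡ 5 (mod 9); 5·2 ≡ 1, so inverse 2.
N/49 = 153; 153 ≡ 6 (mod 49); 6·41 ≡ 1, so inverse 41.
a ≡ 3·441·16 + 2·833·2 + 7·153·41 = 68411.
68411 mod 7497 = 938.

938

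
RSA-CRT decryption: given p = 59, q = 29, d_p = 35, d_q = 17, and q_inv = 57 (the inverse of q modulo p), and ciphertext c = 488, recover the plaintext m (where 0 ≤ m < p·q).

861

m₁ = c^(d_p) mod p: c ≡ 16 (mod 59), and 16^35 mod 59 = 35.
m₂ = c^(d_q) mod q: c ≡ 24 (mod 29), and 24^17 mod 29 = 20.
h = q_inv·(m₁ − m₂) mod p = 57·(35 − 20) mod 59 = 29.
m = m₂ + h·q = 20 + 29·29 = 861.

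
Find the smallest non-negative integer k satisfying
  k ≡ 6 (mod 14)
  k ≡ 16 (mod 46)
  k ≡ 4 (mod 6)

706

gcd(14, 46) = 2 and 2 | (16 − 6), so the pair is consistent; merging gives k ≡ 62 (mod 322), where 322 = lcm(14, 46).
gcd(322, 6) = 2 and 2 | (4 − 62), so the pair is consistent; merging gives k ≡ 706 (mod 966), where 966 = lcm(322, 6).
The solution is unique modulo lcm(14, 46, 6) = 966.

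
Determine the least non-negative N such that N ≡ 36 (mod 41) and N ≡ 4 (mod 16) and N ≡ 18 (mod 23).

6596

The moduli are pairwise coprime; M = 41·16·23 = 15088.
M/41 = 368; 368 ≡ 40 (mod 41); 40·40 ≡ 1, so inverse 40.
M/16 = 943; 943 ≡ 15 (mod 16); 15·15 ≡ 1, so inverse 15.
M/23 = 656; 656 ≡ 12 (mod 23); 12·2 ≡ 1, so inverse 2.
N ≡ 36·368·40 + 4·943·15 + 18·656·2 = 610116.
610116 mod 15088 = 6596.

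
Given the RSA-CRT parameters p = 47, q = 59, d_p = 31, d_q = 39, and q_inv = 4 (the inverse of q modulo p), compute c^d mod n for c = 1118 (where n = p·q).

1249

m₁ = c^(d_p) mod p: c ≡ 37 (mod 47), and 37^31 mod 47 = 27.
m₂ = c^(d_q) mod q: c ≡ 56 (mod 59), and 56^39 mod 59 = 10.
h = q_inv·(m₁ − m₂) mod p = 4·(27 − 10) mod 47 = 21.
m = m₂ + h·q = 10 + 21·59 = 1249.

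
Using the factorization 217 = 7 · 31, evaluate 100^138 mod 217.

Mod 7: 100 ≡ 2; since 6 | 138, by Fermat 2^138 ≡ 1 (mod 7).
Mod 31: 100 ≡ 7; by Fermat, exponent reduces to 138 mod 30 = 18; 7^18 ≡ 2 (mod 31).
Combine by CRT: x ≡ 1 (mod 7), x ≡ 2 (mod 31) ⇒ x ≡ 64 (mod 217).

64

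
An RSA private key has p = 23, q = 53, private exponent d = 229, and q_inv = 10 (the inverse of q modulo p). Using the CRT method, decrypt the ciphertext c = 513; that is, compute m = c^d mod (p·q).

314

d_p = d mod (p−1) = 229 mod 22 = 9; d_q = d mod (q−1) = 21.
m₁ = c^(d_p) mod p: c ≡ 7 (mod 23), and 7^9 mod 23 = 15.
m₂ = c^(d_q) mod q: c ≡ 36 (mod 53), and 36^21 mod 53 = 49.
h = q_inv·(m₁ − m₂) mod p = 10·(15 − 49) mod 23 = 5.
m = m₂ + h·q = 49 + 5·53 = 314.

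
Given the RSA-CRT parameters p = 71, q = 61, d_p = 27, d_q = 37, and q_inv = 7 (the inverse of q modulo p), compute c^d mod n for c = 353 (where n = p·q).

m₁ = c^(d_p) mod p: c ≡ 69 (mod 71), and 69^27 mod 71 = 33.
m₂ = c^(d_q) mod q: c ≡ 48 (mod 61), and 48^37 mod 61 = 48.
h = q_inv·(m₁ − m₂) mod p = 7·(33 − 48) mod 71 = 37.
m = m₂ + h·q = 48 + 37·61 = 2305.

2305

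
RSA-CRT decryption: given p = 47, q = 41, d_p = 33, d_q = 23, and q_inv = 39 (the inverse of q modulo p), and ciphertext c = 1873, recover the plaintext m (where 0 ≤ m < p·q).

m₁ = c^(d_p) mod p: c ≡ 40 (mod 47), and 40^33 mod 47 = 15.
m₂ = c^(d_q) mod q: c ≡ 28 (mod 41), and 28^23 mod 41 = 24.
h = q_inv·(m₁ − m₂) mod p = 39·(15 − 24) mod 47 = 25.
m = m₂ + h·q = 24 + 25·41 = 1049.

1049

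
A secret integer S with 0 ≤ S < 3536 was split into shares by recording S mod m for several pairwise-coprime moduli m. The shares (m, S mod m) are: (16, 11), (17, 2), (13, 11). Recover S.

427

Combine the congruences pairwise.
From S ≡ 11 (mod 16) write S = 11 + 16t. Substituting into S ≡ 2 (mod 17) gives 16t ≡ 8 (mod 17), and since 16⁻¹ ≡ 16 (mod 17), t ≡ 9. Hence S ≡ 11 + 16·9 = 155 (mod 272).
From S ≡ 155 (mod 272) write S = 155 + 272t. Substituting into S ≡ 11 (mod 13) gives 272t ≡ 12 (mod 13), and since 12⁻¹ ≡ 12 (mod 13), t ≡ 1. Hence S ≡ 155 + 272·1 = 427 (mod 3536).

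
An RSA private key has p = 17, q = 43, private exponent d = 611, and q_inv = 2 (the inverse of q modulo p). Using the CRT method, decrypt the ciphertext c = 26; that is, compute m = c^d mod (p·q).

270

d_p = d mod (p−1) = 611 mod 16 = 3; d_q = d mod (q−1) = 23.
m₁ = c^(d_p) mod p: c ≡ 9 (mod 17), and 9^3 mod 17 = 15.
m₂ = c^(d_q) mod q: c ≡ 26 (mod 43), and 26^23 mod 43 = 12.
h = q_inv·(m₁ − m₂) mod p = 2·(15 − 12) mod 17 = 6.
m = m₂ + h·q = 12 + 6·43 = 270.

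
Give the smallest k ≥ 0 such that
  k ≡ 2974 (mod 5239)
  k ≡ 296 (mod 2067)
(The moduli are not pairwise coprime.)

gcd(5239, 2067) = 13 and 13 | (296 − 2974), so the pair is consistent; merging gives k ≡ 715478 (mod 833001), where 833001 = lcm(5239, 2067).
The solution is unique modulo lcm(5239, 2067) = 833001.

715478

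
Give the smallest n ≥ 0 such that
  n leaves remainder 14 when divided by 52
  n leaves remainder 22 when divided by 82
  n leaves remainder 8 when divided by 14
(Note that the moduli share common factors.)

12650

Combine the congruences pairwise.
gcd(52, 82) = 2 and 2 | (22 − 14), so the pair is consistent; merging gives n ≡ 1990 (mod 2132), where 2132 = lcm(52, 82).
gcd(2132, 14) = 2 and 2 | (8 − 1990), so the pair is consistent; merging gives n ≡ 12650 (mod 14924), where 14924 = lcm(2132, 14).
The solution is unique modulo lcm(52, 82, 14) = 14924.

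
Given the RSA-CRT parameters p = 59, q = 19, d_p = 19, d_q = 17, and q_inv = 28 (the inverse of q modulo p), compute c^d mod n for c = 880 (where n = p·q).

339

m₁ = c^(d_p) mod p: c ≡ 54 (mod 59), and 54^19 mod 59 = 44.
m₂ = c^(d_q) mod q: c ≡ 6 (mod 19), and 6^17 mod 19 = 16.
h = q_inv·(m₁ − m₂) mod p = 28·(44 − 16) mod 59 = 17.
m = m₂ + h·q = 16 + 17·19 = 339.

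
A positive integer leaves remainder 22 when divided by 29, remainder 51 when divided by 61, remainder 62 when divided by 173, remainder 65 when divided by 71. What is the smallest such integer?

20049897

Combine the congruences pairwise.
From m ≡ 22 (mod 29) write m = 22 + 29t. Substituting into m ≡ 51 (mod 61) gives 29t ≡ 29 (mod 61), and since 29⁻¹ ≡ 40 (mod 61), t ≡ 1. Hence m ≡ 22 + 29·1 = 51 (mod 1769).
From m ≡ 51 (mod 1769) write m = 51 + 1769t. Substituting into m ≡ 62 (mod 173) gives 1769t ≡ 11 (mod 173), and since 39⁻¹ ≡ 71 (mod 173), t ≡ 89. Hence m ≡ 51 + 1769·89 = 157492 (mod 306037).
From m ≡ 157492 (mod 306037) write m = 157492 + 306037t. Substituting into m ≡ 65 (mod 71) gives 306037t ≡ 51 (mod 71), and since 27⁻¹ ≡ 50 (mod 71), t ≡ 65. Hence m ≡ 157492 + 306037·65 = 20049897 (mod 21728627).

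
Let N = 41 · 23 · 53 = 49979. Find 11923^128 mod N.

Mod 41: 11923 ≡ 33; by Fermat, exponent reduces to 128 mod 40 = 8; 33^8 ≡ 16 (mod 41).
Mod 23: 11923 ≡ 9; by Fermat, exponent reduces to 128 mod 22 = 18; 9^18 ≡ 4 (mod 23).
Mod 53: 11923 ≡ 51; by Fermat, exponent reduces to 128 mod 52 = 24; 51^24 ≡ 13 (mod 53).
Combine by CRT: x ≡ 16 (mod 41), x ≡ 4 (mod 23), x ≡ 13 (mod 53) ⇒ x ≡ 34251 (mod 49979).

34251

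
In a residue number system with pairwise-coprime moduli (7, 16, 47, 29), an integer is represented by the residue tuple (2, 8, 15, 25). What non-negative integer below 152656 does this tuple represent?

Combine the congruences pairwise.
From x ≡ 2 (mod 7) write x = 2 + 7t. Substituting into x ≡ 8 (mod 16) gives 7t ≡ 6 (mod 16), and since 7⁻¹ ≡ 7 (mod 16), t ≡ 10. Hence x ≡ 2 + 7·10 = 72 (mod 112).
From x ≡ 72 (mod 112) write x = 72 + 112t. Substituting into x ≡ 15 (mod 47) gives 112t ≡ 37 (mod 47), and since 18⁻¹ ≡ 34 (mod 47), t ≡ 36. Hence x ≡ 72 + 112·36 = 4104 (mod 5264).
From x ≡ 4104 (mod 5264) write x = 4104 + 5264t. Substituting into x ≡ 25 (mod 29) gives 5264t ≡ 10 (mod 29), and since 15⁻¹ ≡ 2 (mod 29), t ≡ 20. Hence x ≡ 4104 + 5264·20 = 109384 (mod 152656).

109384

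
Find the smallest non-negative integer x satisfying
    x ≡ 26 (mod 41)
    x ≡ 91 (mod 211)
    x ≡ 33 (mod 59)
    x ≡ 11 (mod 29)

From x ≡ 26 (mod 41) write x = 26 + 41t. Substituting into x ≡ 91 (mod 211) gives 41t ≡ 65 (mod 211), and since 41⁻¹ ≡ 175 (mod 211), t ≡ 192. Hence x ≡ 26 + 41·192 = 7898 (mod 8651).
From x ≡ 7898 (mod 8651) write x = 7898 + 8651t. Substituting into x ≡ 33 (mod 59) gives 8651t ≡ 41 (mod 59), and since 37⁻¹ ≡ 8 (mod 59), t ≡ 33. Hence x ≡ 7898 + 8651·33 = 293381 (mod 510409).
From x ≡ 293381 (mod 510409) write x = 293381 + 510409t. Substituting into x ≡ 11 (mod 29) gives 510409t ≡ 23 (mod 29), and since 9⁻¹ ≡ 13 (mod 29), t ≡ 9. Hence x ≡ 293381 + 510409·9 = 4887062 (mod 14801861).

4887062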